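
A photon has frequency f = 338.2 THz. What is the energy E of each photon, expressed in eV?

1.40 eV

Take h = 6.62607015·10^-34 J·s, 1 eV = 1.602176634·10^-19 J.
In SI units: f = 338.2 THz = 3.382·10^14 Hz.
Since E = hf for a photon, E = 2.241·10^-19 J.
Converting to eV: E = 1.399 eV ≈ 1.40 eV.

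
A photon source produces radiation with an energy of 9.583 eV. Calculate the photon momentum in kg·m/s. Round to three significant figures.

First convert: E = 9.583 eV = 1.5354e-18 J.
Apply p = E/c: p = 5.121e-27 kg·m/s.
So p ≈ 5.12e-27 kg·m/s.

5.12e-27 kg·m/s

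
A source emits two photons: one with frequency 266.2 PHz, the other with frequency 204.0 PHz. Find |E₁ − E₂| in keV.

Using E = hf: E₁ = 1.7639e-16 J, E₂ = 1.3517e-16 J.
|ΔE| = |1.7639e-16 − 1.3517e-16| = 4.12e-17 J = 0.257 keV.

0.257 keV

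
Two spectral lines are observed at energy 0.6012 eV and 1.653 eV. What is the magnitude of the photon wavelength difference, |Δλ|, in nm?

1310 nm

Using λ = hc/E: λ₁ = 2.0623 × 10^-6 m, λ₂ = 7.5006 × 10^-7 m.
|Δλ| = |2.0623 × 10^-6 − 7.5006 × 10^-7| = 1.31 × 10^-6 m = 1310 nm.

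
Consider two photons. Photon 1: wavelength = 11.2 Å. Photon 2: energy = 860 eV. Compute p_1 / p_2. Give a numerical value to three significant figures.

p_1 = 5.916e-25 kg·m/s (from wavelength = 11.2 Å, via p = h/λ).
p_2 = 4.596e-25 kg·m/s (from energy = 860 eV, via p = E/c).
Ratio = 5.916e-25 / 4.596e-25 = 1.29.

1.29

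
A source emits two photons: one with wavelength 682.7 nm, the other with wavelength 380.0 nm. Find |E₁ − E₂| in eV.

Using E = hc/λ: E₁ = 2.9097e-19 J, E₂ = 5.2275e-19 J.
|ΔE| = |2.9097e-19 − 5.2275e-19| = 2.32e-19 J = 1.45 eV.

1.45 eV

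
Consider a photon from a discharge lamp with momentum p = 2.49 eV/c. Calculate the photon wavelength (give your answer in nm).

498 nm

(h = 6.62607015e-34 J·s, c = 2.99792458e8 m/s, 1 eV = 1.602176634e-19 J.)
Convert to SI: p = 2.49 eV/c = 1.3307e-27 kg·m/s.
Apply λ = h/p: λ = 4.979e-7 m.
Converting to nm: λ = 497.9 nm ≈ 498 nm.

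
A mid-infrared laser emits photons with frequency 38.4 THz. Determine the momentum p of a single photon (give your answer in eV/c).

0.159 eV/c

(h = 6.62607015e-34 J·s, c = 2.99792458e8 m/s, 1 eV = 1.602176634e-19 J.)
In SI units: f = 38.4 THz = 3.84e13 Hz.
For a photon p = hf/c, so p = 8.487e-29 kg·m/s.
Converting to eV/c: p = 0.1588 eV/c ≈ 0.159 eV/c.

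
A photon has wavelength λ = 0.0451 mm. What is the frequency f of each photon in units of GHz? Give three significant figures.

6650 GHz

(c = 2.99792458 × 10^8 m/s.)
In SI units: λ = 0.0451 mm = 4.51 × 10^-5 m.
For a photon f = c/λ, so f = 6.647 × 10^12 Hz.
Converting to GHz: f = 6647 GHz ≈ 6650 GHz.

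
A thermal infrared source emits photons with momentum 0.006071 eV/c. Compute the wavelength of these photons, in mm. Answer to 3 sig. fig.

Convert to SI: p = 0.006071 eV/c = 3.2445e-30 kg·m/s.
The photon relation is λ = h/p, giving λ = 2.042e-4 m.
Converting to mm: λ = 0.2042 mm ≈ 0.204 mm.

0.204 mm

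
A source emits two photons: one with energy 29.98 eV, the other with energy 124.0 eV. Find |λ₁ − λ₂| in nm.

31.4 nm

Using λ = hc/E: λ₁ = 4.1356e-8 m, λ₂ = 9.9987e-9 m.
|Δλ| = |4.1356e-8 − 9.9987e-9| = 3.14e-8 m = 31.4 nm.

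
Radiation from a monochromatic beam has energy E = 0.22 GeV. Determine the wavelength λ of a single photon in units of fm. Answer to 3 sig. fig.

5.64 fm

First convert: E = 0.22 GeV = 3.5248·10^-11 J.
The photon relation is λ = hc/E, giving λ = 5.636·10^-15 m.
Converting to fm: λ = 5.636 fm ≈ 5.64 fm.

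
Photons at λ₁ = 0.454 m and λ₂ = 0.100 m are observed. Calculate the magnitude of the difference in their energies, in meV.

9.67e-3 meV

Using E = hc/λ: E₁ = 4.375e-25 J, E₂ = 1.986e-24 J.
|ΔE| = |4.375e-25 − 1.986e-24| = 1.55e-24 J = 9.67e-3 meV.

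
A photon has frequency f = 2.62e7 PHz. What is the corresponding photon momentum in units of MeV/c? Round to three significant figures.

108 MeV/c

Use h = 6.62607015e-34 J·s, c = 2.99792458e8 m/s, 1 eV = 1.602176634e-19 J.
Convert to SI: f = 2.62e7 PHz = 2.62e22 Hz.
Apply p = hf/c: p = 5.791e-20 kg·m/s.
Converting to MeV/c: p = 108.4 MeV/c ≈ 108 MeV/c.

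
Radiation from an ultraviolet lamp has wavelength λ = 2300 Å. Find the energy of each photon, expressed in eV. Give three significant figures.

Convert to SI: λ = 2300 Å = 2.3 × 10^-7 m.
Apply E = hc/λ: E = 8.637 × 10^-19 J.
Converting to eV: E = 5.391 eV ≈ 5.39 eV.

5.39 eV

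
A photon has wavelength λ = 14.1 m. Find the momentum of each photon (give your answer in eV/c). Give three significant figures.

(h = 6.62607015 × 10^-34 J·s, c = 2.99792458 × 10^8 m/s, 1 eV = 1.602176634 × 10^-19 J.)
Since p = h/λ for a photon, p = 4.699 × 10^-35 kg·m/s.
Converting to eV/c: p = 8.793 × 10^-8 eV/c ≈ 8.79 × 10^-8 eV/c.

8.79 × 10^-8 eV/c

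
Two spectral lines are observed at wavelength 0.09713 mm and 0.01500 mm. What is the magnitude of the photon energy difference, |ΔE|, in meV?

Using E = hc/λ: E₁ = 2.0451 × 10^-21 J, E₂ = 1.3243 × 10^-20 J.
|ΔE| = |2.0451 × 10^-21 − 1.3243 × 10^-20| = 1.12 × 10^-20 J = 69.9 meV.

69.9 meV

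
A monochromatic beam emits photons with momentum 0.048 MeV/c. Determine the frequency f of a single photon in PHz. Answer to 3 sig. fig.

1.16·10^4 PHz

Take h = 6.62607015·10^-34 J·s, c = 2.99792458·10^8 m/s, 1 eV = 1.602176634·10^-19 J.
In SI units: p = 0.048 MeV/c = 2.5653·10^-23 kg·m/s.
For a photon f = pc/h, so f = 1.161·10^19 Hz.
Converting to PHz: f = 11610 PHz ≈ 1.16·10^4 PHz.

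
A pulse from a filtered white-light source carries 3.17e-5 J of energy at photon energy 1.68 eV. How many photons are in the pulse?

Per-photon energy: E = 2.692e-19 J (from energy = 1.68 eV).
N = E_total / E_photon = 3.17e-5 J / 2.692e-19 J = 1.18e14.

1.18e14 photons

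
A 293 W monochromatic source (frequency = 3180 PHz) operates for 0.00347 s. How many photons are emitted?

Total energy: E_total = P·t = 293 × 0.00347 = 1.017 J.
Per-photon energy: E = 2.107 × 10^-15 J.
N = E_total / E_photon = 4.83 × 10^14.

4.83 × 10^14 photons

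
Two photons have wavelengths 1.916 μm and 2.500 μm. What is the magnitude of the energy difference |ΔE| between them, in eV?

0.151 eV

Using E = hc/λ: E₁ = 1.0368 × 10^-19 J, E₂ = 7.9458 × 10^-20 J.
|ΔE| = |1.0368 × 10^-19 − 7.9458 × 10^-20| = 2.42 × 10^-20 J = 0.151 eV.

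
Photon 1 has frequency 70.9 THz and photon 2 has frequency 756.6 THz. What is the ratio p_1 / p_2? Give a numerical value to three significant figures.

p_1 = 1.567e-28 kg·m/s (from frequency = 70.9 THz, via p = hf/c).
p_2 = 1.672e-27 kg·m/s (from frequency = 756.6 THz, via p = hf/c).
Ratio = 1.567e-28 / 1.672e-27 = 0.0937.

0.0937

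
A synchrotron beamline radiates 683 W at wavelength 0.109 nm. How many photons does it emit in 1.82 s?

Total energy: E_total = P·t = 683 × 1.82 = 1243 J.
Per-photon energy: E = 1.822 × 10^-15 J.
N = E_total / E_photon = 6.82 × 10^17.

6.82 × 10^17 photons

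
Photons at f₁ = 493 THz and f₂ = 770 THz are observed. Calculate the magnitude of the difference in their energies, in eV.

1.15 eV

Using E = hf: E₁ = 3.267·10^-19 J, E₂ = 5.102·10^-19 J.
|ΔE| = |3.267·10^-19 − 5.102·10^-19| = 1.84·10^-19 J = 1.15 eV.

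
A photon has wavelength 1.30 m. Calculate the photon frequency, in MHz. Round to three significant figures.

Use c = 2.99792458 × 10^8 m/s.
Apply f = c/λ: f = 2.306 × 10^8 Hz.
Converting to MHz: f = 230.6 MHz ≈ 231 MHz.

231 MHz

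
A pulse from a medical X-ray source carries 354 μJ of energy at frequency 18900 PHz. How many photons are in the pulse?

Per-photon energy: E = 1.252e-14 J (from frequency = 18900 PHz).
N = E_total / E_photon = 3.54e-4 J / 1.252e-14 J = 2.83e10.

2.83e10 photons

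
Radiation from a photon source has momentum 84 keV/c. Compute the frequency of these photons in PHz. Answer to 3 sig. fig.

2.03 × 10^4 PHz

First convert: p = 84 keV/c = 4.4892 × 10^-23 kg·m/s.
Apply f = pc/h: f = 2.031 × 10^19 Hz.
Converting to PHz: f = 20310 PHz ≈ 2.03 × 10^4 PHz.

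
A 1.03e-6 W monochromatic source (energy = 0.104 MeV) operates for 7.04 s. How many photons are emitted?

Total energy: E_total = P·t = 1.03e-6 × 7.04 = 7.251e-6 J.
Per-photon energy: E = 1.666e-14 J.
N = E_total / E_photon = 4.35e8.

4.35e8 photons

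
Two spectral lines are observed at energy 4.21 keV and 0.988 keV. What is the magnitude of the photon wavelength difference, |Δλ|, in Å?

9.60 Å

Using λ = hc/E: λ₁ = 2.945e-10 m, λ₂ = 1.255e-9 m.
|Δλ| = |2.945e-10 − 1.255e-9| = 9.60e-10 m = 9.60 Å.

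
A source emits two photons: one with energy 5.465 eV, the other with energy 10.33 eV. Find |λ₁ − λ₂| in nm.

Using λ = hc/E: λ₁ = 2.2687e-7 m, λ₂ = 1.2002e-7 m.
|Δλ| = |2.2687e-7 − 1.2002e-7| = 1.07e-7 m = 107 nm.

107 nm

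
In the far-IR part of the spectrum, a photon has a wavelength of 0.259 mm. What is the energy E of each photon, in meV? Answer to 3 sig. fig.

(h = 6.62607015e-34 J·s, c = 2.99792458e8 m/s, 1 eV = 1.602176634e-19 J.)
First convert: λ = 0.259 mm = 2.59e-4 m.
Apply E = hc/λ: E = 7.670e-22 J.
Converting to meV: E = 4.787 meV ≈ 4.79 meV.

4.79 meV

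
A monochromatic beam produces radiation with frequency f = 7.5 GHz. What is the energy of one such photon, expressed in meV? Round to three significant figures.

Use h = 6.62607015 × 10^-34 J·s, 1 eV = 1.602176634 × 10^-19 J.
First convert: f = 7.5 GHz = 7.5 × 10^9 Hz.
The photon relation is E = hf, giving E = 4.970 × 10^-24 J.
Converting to meV: E = 0.03102 meV ≈ 0.0310 meV.

0.0310 meV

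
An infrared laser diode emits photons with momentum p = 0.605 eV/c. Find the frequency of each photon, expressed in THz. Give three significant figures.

In SI units: p = 0.605 eV/c = 3.2333 × 10^-28 kg·m/s.
The photon relation is f = pc/h, giving f = 1.463 × 10^14 Hz.
Converting to THz: f = 146.3 THz ≈ 146 THz.

146 THz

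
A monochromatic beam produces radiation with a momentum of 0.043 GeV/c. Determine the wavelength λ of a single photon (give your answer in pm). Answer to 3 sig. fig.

Take h = 6.62607015e-34 J·s, c = 2.99792458e8 m/s, 1 eV = 1.602176634e-19 J.
Convert to SI: p = 0.043 GeV/c = 2.2980e-20 kg·m/s.
The photon relation is λ = h/p, giving λ = 2.883e-14 m.
Converting to pm: λ = 0.02883 pm ≈ 0.0288 pm.

0.0288 pm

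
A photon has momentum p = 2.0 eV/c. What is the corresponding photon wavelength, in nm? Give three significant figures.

620 nm

Convert to SI: p = 2.0 eV/c = 1.0689·10^-27 kg·m/s.
Since λ = h/p for a photon, λ = 6.199·10^-7 m.
Converting to nm: λ = 619.9 nm ≈ 620 nm.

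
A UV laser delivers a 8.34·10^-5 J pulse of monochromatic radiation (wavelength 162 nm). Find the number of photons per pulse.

6.80·10^13 photons

Per-photon energy: E = 1.226·10^-18 J (from wavelength = 162 nm).
N = E_total / E_photon = 8.34·10^-5 J / 1.226·10^-18 J = 6.80·10^13.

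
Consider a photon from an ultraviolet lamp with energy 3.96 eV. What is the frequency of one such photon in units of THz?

(h = 6.62607015 × 10^-34 J·s, 1 eV = 1.602176634 × 10^-19 J.)
In SI units: E = 3.96 eV = 6.3446 × 10^-19 J.
The photon relation is f = E/h, giving f = 9.575 × 10^14 Hz.
Converting to THz: f = 957.5 THz ≈ 958 THz.

958 THz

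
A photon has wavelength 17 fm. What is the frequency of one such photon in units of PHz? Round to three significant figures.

1.76e7 PHz

Use c = 2.99792458e8 m/s.
First convert: λ = 17 fm = 1.7e-14 m.
Apply f = c/λ: f = 1.763e22 Hz.
Converting to PHz: f = 1.763e7 PHz ≈ 1.76e7 PHz.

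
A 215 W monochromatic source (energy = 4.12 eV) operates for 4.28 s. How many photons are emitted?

Total energy: E_total = P·t = 215 × 4.28 = 920.2 J.
Per-photon energy: E = 6.601e-19 J.
N = E_total / E_photon = 1.39e21.

1.39e21 photons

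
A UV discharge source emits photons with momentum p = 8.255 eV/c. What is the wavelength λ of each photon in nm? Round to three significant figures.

150 nm

Use h = 6.62607015e-34 J·s, c = 2.99792458e8 m/s, 1 eV = 1.602176634e-19 J.
Convert to SI: p = 8.255 eV/c = 4.4117e-27 kg·m/s.
For a photon λ = h/p, so λ = 1.502e-7 m.
Converting to nm: λ = 150.2 nm ≈ 150 nm.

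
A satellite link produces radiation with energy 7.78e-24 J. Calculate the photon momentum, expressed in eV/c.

(c = 2.99792458e8 m/s, 1 eV = 1.602176634e-19 J.)
For a photon p = E/c, so p = 2.595e-32 kg·m/s.
Converting to eV/c: p = 4.856e-5 eV/c ≈ 4.86e-5 eV/c.

4.86e-5 eV/c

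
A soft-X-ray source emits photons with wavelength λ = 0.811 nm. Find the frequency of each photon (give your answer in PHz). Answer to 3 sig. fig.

370 PHz

In SI units: λ = 0.811 nm = 8.11 × 10^-10 m.
For a photon f = c/λ, so f = 3.697 × 10^17 Hz.
Converting to PHz: f = 369.7 PHz ≈ 370 PHz.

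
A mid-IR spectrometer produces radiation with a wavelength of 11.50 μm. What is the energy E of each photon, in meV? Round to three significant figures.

First convert: λ = 11.50 μm = 1.150 × 10^-5 m.
Since E = hc/λ for a photon, E = 1.727 × 10^-20 J.
Converting to meV: E = 107.8 meV ≈ 108 meV.

108 meV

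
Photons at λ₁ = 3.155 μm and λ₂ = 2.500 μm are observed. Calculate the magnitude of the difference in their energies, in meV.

Using E = hc/λ: E₁ = 6.2962 × 10^-20 J, E₂ = 7.9458 × 10^-20 J.
|ΔE| = |6.2962 × 10^-20 − 7.9458 × 10^-20| = 1.65 × 10^-20 J = 103 meV.

103 meV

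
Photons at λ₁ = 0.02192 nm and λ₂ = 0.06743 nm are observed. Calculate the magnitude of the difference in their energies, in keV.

38.2 keV

Using E = hc/λ: E₁ = 9.0623 × 10^-15 J, E₂ = 2.9459 × 10^-15 J.
|ΔE| = |9.0623 × 10^-15 − 2.9459 × 10^-15| = 6.12 × 10^-15 J = 38.2 keV.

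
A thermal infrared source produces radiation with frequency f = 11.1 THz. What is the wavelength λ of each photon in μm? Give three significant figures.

27.0 μm

Convert to SI: f = 11.1 THz = 1.11 × 10^13 Hz.
Apply λ = c/f: λ = 2.701 × 10^-5 m.
Converting to μm: λ = 27.01 μm ≈ 27.0 μm.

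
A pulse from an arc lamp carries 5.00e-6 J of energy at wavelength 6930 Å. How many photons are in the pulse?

1.74e13 photons

Per-photon energy: E = 2.866e-19 J (from wavelength = 6930 Å).
N = E_total / E_photon = 5.00e-6 J / 2.866e-19 J = 1.74e13.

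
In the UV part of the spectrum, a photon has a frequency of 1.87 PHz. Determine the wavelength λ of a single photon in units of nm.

First convert: f = 1.87 PHz = 1.87 × 10^15 Hz.
Apply λ = c/f: λ = 1.603 × 10^-7 m.
Converting to nm: λ = 160.3 nm ≈ 160 nm.

160 nm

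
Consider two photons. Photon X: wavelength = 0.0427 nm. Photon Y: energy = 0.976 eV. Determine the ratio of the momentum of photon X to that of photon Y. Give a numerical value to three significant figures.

2.98e4

p_X = 1.552e-23 kg·m/s (from wavelength = 0.0427 nm, via p = h/λ).
p_Y = 5.216e-28 kg·m/s (from energy = 0.976 eV, via p = E/c).
Ratio = 1.552e-23 / 5.216e-28 = 2.98e4.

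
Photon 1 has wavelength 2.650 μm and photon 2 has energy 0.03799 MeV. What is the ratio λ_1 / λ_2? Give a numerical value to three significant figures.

λ_1 = 2.650e-6 m (from wavelength = 2.650 μm, via λ given directly).
λ_2 = 3.264e-11 m (from energy = 0.03799 MeV, via λ = hc/E).
Ratio = 2.650e-6 / 3.264e-11 = 8.12e4.

8.12e4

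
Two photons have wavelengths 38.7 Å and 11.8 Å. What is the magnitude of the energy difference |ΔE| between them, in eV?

730 eV

Using E = hc/λ: E₁ = 5.133e-17 J, E₂ = 1.683e-16 J.
|ΔE| = |5.133e-17 − 1.683e-16| = 1.17e-16 J = 730 eV.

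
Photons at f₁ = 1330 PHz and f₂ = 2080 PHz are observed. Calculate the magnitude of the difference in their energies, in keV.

Using E = hf: E₁ = 8.813 × 10^-16 J, E₂ = 1.378 × 10^-15 J.
|ΔE| = |8.813 × 10^-16 − 1.378 × 10^-15| = 4.97 × 10^-16 J = 3.10 keV.

3.10 keV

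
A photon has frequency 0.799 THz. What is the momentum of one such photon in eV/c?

Use h = 6.62607015 × 10^-34 J·s, c = 2.99792458 × 10^8 m/s, 1 eV = 1.602176634 × 10^-19 J.
Convert to SI: f = 0.799 THz = 7.99 × 10^11 Hz.
Since p = hf/c for a photon, p = 1.766 × 10^-30 kg·m/s.
Converting to eV/c: p = 0.003304 eV/c ≈ 3.30 × 10^-3 eV/c.

3.30 × 10^-3 eV/c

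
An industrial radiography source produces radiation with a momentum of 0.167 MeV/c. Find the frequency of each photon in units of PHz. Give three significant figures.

4.04e4 PHz

Convert to SI: p = 0.167 MeV/c = 8.9250e-23 kg·m/s.
Apply f = pc/h: f = 4.038e19 Hz.
Converting to PHz: f = 40380 PHz ≈ 4.04e4 PHz.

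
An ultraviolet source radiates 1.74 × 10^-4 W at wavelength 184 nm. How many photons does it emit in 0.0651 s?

Total energy: E_total = P·t = 1.74 × 10^-4 × 0.0651 = 1.133 × 10^-5 J.
Per-photon energy: E = 1.080 × 10^-18 J.
N = E_total / E_photon = 1.05 × 10^13.

1.05 × 10^13 photons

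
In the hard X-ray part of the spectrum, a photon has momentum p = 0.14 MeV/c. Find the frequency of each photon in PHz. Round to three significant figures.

In SI units: p = 0.14 MeV/c = 7.4820 × 10^-23 kg·m/s.
Since f = pc/h for a photon, f = 3.385 × 10^19 Hz.
Converting to PHz: f = 33850 PHz ≈ 3.39 × 10^4 PHz.

3.39 × 10^4 PHz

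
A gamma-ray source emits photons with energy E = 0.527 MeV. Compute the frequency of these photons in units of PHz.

1.27·10^5 PHz

Take h = 6.62607015·10^-34 J·s, 1 eV = 1.602176634·10^-19 J.
In SI units: E = 0.527 MeV = 8.4435·10^-14 J.
Apply f = E/h: f = 1.274·10^20 Hz.
Converting to PHz: f = 127400 PHz ≈ 1.27·10^5 PHz.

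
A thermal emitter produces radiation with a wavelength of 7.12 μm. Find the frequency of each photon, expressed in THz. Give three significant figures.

Convert to SI: λ = 7.12 μm = 7.12·10^-6 m.
The photon relation is f = c/λ, giving f = 4.211·10^13 Hz.
Converting to THz: f = 42.11 THz ≈ 42.1 THz.

42.1 THz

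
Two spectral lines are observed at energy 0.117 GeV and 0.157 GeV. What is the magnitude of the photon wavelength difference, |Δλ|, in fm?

2.70 fm

Using λ = hc/E: λ₁ = 1.060e-14 m, λ₂ = 7.897e-15 m.
|Δλ| = |1.060e-14 − 7.897e-15| = 2.70e-15 m = 2.70 fm.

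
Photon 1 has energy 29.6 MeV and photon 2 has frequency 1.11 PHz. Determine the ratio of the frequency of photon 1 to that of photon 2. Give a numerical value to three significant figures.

f_1 = 7.157e21 Hz (from energy = 29.6 MeV, via f = E/h).
f_2 = 1.110e15 Hz (from frequency = 1.11 PHz, via f given directly).
Ratio = 7.157e21 / 1.110e15 = 6.45e6.

6.45e6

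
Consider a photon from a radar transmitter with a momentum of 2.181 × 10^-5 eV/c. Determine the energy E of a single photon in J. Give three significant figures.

First convert: p = 2.181 × 10^-5 eV/c = 1.1656 × 10^-32 kg·m/s.
For a photon E = pc, so E = 3.494 × 10^-24 J.
So E ≈ 3.49 × 10^-24 J.

3.49 × 10^-24 J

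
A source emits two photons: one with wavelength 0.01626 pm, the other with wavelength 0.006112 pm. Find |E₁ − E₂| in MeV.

127 MeV

Using E = hc/λ: E₁ = 1.2217 × 10^-11 J, E₂ = 3.2501 × 10^-11 J.
|ΔE| = |1.2217 × 10^-11 − 3.2501 × 10^-11| = 2.03 × 10^-11 J = 127 MeV.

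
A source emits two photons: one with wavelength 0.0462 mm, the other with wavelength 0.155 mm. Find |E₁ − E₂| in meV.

Using E = hc/λ: E₁ = 4.300 × 10^-21 J, E₂ = 1.282 × 10^-21 J.
|ΔE| = |4.300 × 10^-21 − 1.282 × 10^-21| = 3.02 × 10^-21 J = 18.8 meV.

18.8 meV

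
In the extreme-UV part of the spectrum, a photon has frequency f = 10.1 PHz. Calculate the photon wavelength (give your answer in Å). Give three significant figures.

297 Å

First convert: f = 10.1 PHz = 1.01·10^16 Hz.
For a photon λ = c/f, so λ = 2.968·10^-8 m.
Converting to Å: λ = 296.8 Å ≈ 297 Å.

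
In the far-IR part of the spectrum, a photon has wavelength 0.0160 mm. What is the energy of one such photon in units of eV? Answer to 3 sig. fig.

0.0775 eV

Use h = 6.62607015 × 10^-34 J·s, c = 2.99792458 × 10^8 m/s, 1 eV = 1.602176634 × 10^-19 J.
In SI units: λ = 0.0160 mm = 1.60 × 10^-5 m.
For a photon E = hc/λ, so E = 1.242 × 10^-20 J.
Converting to eV: E = 0.07749 eV ≈ 0.0775 eV.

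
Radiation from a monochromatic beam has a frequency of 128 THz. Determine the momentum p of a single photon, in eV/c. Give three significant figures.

0.529 eV/c

Use h = 6.62607015e-34 J·s, c = 2.99792458e8 m/s, 1 eV = 1.602176634e-19 J.
In SI units: f = 128 THz = 1.28e14 Hz.
Apply p = hf/c: p = 2.829e-28 kg·m/s.
Converting to eV/c: p = 0.5294 eV/c ≈ 0.529 eV/c.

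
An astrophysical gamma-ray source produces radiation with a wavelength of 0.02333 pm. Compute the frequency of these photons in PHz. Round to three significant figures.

1.29 × 10^7 PHz

(c = 2.99792458 × 10^8 m/s.)
First convert: λ = 0.02333 pm = 2.333 × 10^-14 m.
Since f = c/λ for a photon, f = 1.285 × 10^22 Hz.
Converting to PHz: f = 1.285 × 10^7 PHz ≈ 1.29 × 10^7 PHz.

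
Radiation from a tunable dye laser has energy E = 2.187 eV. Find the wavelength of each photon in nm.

First convert: E = 2.187 eV = 3.5040 × 10^-19 J.
The photon relation is λ = hc/E, giving λ = 5.669 × 10^-7 m.
Converting to nm: λ = 566.9 nm ≈ 567 nm.

567 nm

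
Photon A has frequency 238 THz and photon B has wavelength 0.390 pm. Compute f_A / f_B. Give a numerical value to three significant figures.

3.10 × 10^-7

f_A = 2.380 × 10^14 Hz (from frequency = 238 THz, via f given directly).
f_B = 7.687 × 10^20 Hz (from wavelength = 0.390 pm, via f = c/λ).
Ratio = 2.380 × 10^14 / 7.687 × 10^20 = 3.10 × 10^-7.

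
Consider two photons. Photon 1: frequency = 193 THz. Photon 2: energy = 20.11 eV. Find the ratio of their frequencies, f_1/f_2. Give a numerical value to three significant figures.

0.0397

f_1 = 1.930·10^14 Hz (from frequency = 193 THz, via f given directly).
f_2 = 4.863·10^15 Hz (from energy = 20.11 eV, via f = E/h).
Ratio = 1.930·10^14 / 4.863·10^15 = 0.0397.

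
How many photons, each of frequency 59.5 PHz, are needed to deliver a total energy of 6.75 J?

Per-photon energy: E = 3.943e-17 J (from frequency = 59.5 PHz).
N = E_total / E_photon = 6.75 J / 3.943e-17 J = 1.71e17.

1.71e17 photons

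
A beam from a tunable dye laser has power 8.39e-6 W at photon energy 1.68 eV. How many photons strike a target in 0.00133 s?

4.15e10 photons

Total energy: E_total = P·t = 8.39e-6 × 0.00133 = 1.116e-8 J.
Per-photon energy: E = 2.692e-19 J.
N = E_total / E_photon = 4.15e10.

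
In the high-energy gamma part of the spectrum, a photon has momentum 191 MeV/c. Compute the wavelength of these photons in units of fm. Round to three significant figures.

Use h = 6.62607015e-34 J·s, c = 2.99792458e8 m/s, 1 eV = 1.602176634e-19 J.
In SI units: p = 191 MeV/c = 1.0208e-19 kg·m/s.
For a photon λ = h/p, so λ = 6.491e-15 m.
Converting to fm: λ = 6.491 fm ≈ 6.49 fm.

6.49 fm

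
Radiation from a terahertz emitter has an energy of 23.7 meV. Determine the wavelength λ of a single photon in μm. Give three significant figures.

Take h = 6.62607015 × 10^-34 J·s, c = 2.99792458 × 10^8 m/s, 1 eV = 1.602176634 × 10^-19 J.
Convert to SI: E = 23.7 meV = 3.7972 × 10^-21 J.
The photon relation is λ = hc/E, giving λ = 5.231 × 10^-5 m.
Converting to μm: λ = 52.31 μm ≈ 52.3 μm.

52.3 μm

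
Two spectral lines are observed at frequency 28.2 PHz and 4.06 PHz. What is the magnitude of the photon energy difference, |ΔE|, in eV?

Using E = hf: E₁ = 1.869e-17 J, E₂ = 2.690e-18 J.
|ΔE| = |1.869e-17 − 2.690e-18| = 1.60e-17 J = 99.8 eV.

99.8 eV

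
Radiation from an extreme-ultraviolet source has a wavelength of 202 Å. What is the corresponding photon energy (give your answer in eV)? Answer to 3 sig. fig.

Convert to SI: λ = 202 Å = 2.02e-8 m.
Since E = hc/λ for a photon, E = 9.834e-18 J.
Converting to eV: E = 61.38 eV ≈ 61.4 eV.

61.4 eV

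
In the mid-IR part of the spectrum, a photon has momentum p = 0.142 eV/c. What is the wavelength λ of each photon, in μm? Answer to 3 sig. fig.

First convert: p = 0.142 eV/c = 7.5889e-29 kg·m/s.
Apply λ = h/p: λ = 8.731e-6 m.
Converting to μm: λ = 8.731 μm ≈ 8.73 μm.

8.73 μm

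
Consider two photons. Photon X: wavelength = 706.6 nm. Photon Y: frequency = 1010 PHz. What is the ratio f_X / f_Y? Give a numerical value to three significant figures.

4.20·10^-4

f_X = 4.243·10^14 Hz (from wavelength = 706.6 nm, via f = c/λ).
f_Y = 1.010·10^18 Hz (from frequency = 1010 PHz, via f given directly).
Ratio = 4.243·10^14 / 1.010·10^18 = 4.20·10^-4.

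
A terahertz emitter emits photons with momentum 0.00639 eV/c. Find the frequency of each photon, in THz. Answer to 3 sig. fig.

Take h = 6.62607015 × 10^-34 J·s, c = 2.99792458 × 10^8 m/s, 1 eV = 1.602176634 × 10^-19 J.
Convert to SI: p = 0.00639 eV/c = 3.4150 × 10^-30 kg·m/s.
The photon relation is f = pc/h, giving f = 1.545 × 10^12 Hz.
Converting to THz: f = 1.545 THz ≈ 1.55 THz.

1.55 THz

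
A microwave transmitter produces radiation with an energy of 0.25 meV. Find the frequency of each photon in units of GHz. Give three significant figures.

Take h = 6.62607015e-34 J·s, 1 eV = 1.602176634e-19 J.
Convert to SI: E = 0.25 meV = 4.0054e-23 J.
Apply f = E/h: f = 6.045e10 Hz.
Converting to GHz: f = 60.45 GHz ≈ 60.4 GHz.

60.4 GHz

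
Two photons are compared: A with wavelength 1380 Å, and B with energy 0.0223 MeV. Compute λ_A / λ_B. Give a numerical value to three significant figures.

λ_A = 1.380e-7 m (from wavelength = 1380 Å, via λ given directly).
λ_B = 5.560e-11 m (from energy = 0.0223 MeV, via λ = hc/E).
Ratio = 1.380e-7 / 5.560e-11 = 2480.

2480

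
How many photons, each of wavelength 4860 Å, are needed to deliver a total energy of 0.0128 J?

3.13 × 10^16 photons

Per-photon energy: E = 4.087 × 10^-19 J (from wavelength = 4860 Å).
N = E_total / E_photon = 0.0128 J / 4.087 × 10^-19 J = 3.13 × 10^16.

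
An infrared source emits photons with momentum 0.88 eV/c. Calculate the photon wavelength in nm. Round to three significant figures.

1410 nm

(h = 6.62607015 × 10^-34 J·s, c = 2.99792458 × 10^8 m/s, 1 eV = 1.602176634 × 10^-19 J.)
In SI units: p = 0.88 eV/c = 4.7030 × 10^-28 kg·m/s.
Apply λ = h/p: λ = 1.409 × 10^-6 m.
Converting to nm: λ = 1409 nm ≈ 1410 nm.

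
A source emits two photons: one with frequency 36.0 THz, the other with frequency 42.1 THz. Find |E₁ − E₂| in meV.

25.2 meV

Using E = hf: E₁ = 2.385e-20 J, E₂ = 2.790e-20 J.
|ΔE| = |2.385e-20 − 2.790e-20| = 4.04e-21 J = 25.2 meV.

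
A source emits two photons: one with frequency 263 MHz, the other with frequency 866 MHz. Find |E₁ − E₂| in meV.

2.49e-3 meV

Using E = hf: E₁ = 1.743e-25 J, E₂ = 5.738e-25 J.
|ΔE| = |1.743e-25 − 5.738e-25| = 4.00e-25 J = 2.49e-3 meV.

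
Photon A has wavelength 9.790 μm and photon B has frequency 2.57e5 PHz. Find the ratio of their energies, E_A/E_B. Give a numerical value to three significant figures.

E_A = 2.029e-20 J (from wavelength = 9.790 μm, via E = hc/λ).
E_B = 1.703e-13 J (from frequency = 2.57e5 PHz, via E = hf).
Ratio = 2.029e-20 / 1.703e-13 = 1.19e-7.

1.19e-7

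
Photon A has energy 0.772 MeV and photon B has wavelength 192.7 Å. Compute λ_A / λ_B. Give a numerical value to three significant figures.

λ_A = 1.606·10^-12 m (from energy = 0.772 MeV, via λ = hc/E).
λ_B = 1.927·10^-8 m (from wavelength = 192.7 Å, via λ given directly).
Ratio = 1.606·10^-12 / 1.927·10^-8 = 8.33·10^-5.

8.33·10^-5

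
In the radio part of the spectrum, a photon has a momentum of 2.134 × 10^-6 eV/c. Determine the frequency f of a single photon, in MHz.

516 MHz

In SI units: p = 2.134 × 10^-6 eV/c = 1.1405 × 10^-33 kg·m/s.
Apply f = pc/h: f = 5.160 × 10^8 Hz.
Converting to MHz: f = 516.0 MHz ≈ 516 MHz.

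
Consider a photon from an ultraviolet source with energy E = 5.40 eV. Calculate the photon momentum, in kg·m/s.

Convert to SI: E = 5.40 eV = 8.6518 × 10^-19 J.
For a photon p = E/c, so p = 2.886 × 10^-27 kg·m/s.
So p ≈ 2.89 × 10^-27 kg·m/s.

2.89 × 10^-27 kg·m/s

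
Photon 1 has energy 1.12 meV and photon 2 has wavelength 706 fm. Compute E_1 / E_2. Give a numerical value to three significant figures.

E_1 = 1.794e-22 J (from energy = 1.12 meV, via E given directly).
E_2 = 2.814e-13 J (from wavelength = 706 fm, via E = hc/λ).
Ratio = 1.794e-22 / 2.814e-13 = 6.38e-10.

6.38e-10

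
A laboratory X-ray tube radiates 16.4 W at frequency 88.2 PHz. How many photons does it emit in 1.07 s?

Total energy: E_total = P·t = 16.4 × 1.07 = 17.55 J.
Per-photon energy: E = 5.844 × 10^-17 J.
N = E_total / E_photon = 3.00 × 10^17.

3.00 × 10^17 photons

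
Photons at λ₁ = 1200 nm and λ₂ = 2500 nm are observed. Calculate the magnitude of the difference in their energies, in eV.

0.537 eV

Using E = hc/λ: E₁ = 1.655 × 10^-19 J, E₂ = 7.946 × 10^-20 J.
|ΔE| = |1.655 × 10^-19 − 7.946 × 10^-20| = 8.61 × 10^-20 J = 0.537 eV.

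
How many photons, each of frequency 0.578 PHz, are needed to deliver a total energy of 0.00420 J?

1.10 × 10^16 photons

Per-photon energy: E = 3.830 × 10^-19 J (from frequency = 0.578 PHz).
N = E_total / E_photon = 0.00420 J / 3.830 × 10^-19 J = 1.10 × 10^16.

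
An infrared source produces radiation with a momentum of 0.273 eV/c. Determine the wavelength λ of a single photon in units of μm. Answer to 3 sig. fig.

Convert to SI: p = 0.273 eV/c = 1.4590e-28 kg·m/s.
The photon relation is λ = h/p, giving λ = 4.542e-6 m.
Converting to μm: λ = 4.542 μm ≈ 4.54 μm.

4.54 μm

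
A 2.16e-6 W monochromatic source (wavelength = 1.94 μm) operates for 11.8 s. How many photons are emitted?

Total energy: E_total = P·t = 2.16e-6 × 11.8 = 2.549e-5 J.
Per-photon energy: E = 1.024e-19 J.
N = E_total / E_photon = 2.49e14.

2.49e14 photons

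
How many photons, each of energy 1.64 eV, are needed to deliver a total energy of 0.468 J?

1.78e18 photons

Per-photon energy: E = 2.628e-19 J (from energy = 1.64 eV).
N = E_total / E_photon = 0.468 J / 2.628e-19 J = 1.78e18.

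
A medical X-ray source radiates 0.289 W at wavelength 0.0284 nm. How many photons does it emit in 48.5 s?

2.00 × 10^15 photons

Total energy: E_total = P·t = 0.289 × 48.5 = 14.02 J.
Per-photon energy: E = 6.995 × 10^-15 J.
N = E_total / E_photon = 2.00 × 10^15.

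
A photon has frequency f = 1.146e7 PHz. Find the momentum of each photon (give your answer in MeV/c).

Take h = 6.62607015e-34 J·s, c = 2.99792458e8 m/s, 1 eV = 1.602176634e-19 J.
In SI units: f = 1.146e7 PHz = 1.146e22 Hz.
Apply p = hf/c: p = 2.533e-20 kg·m/s.
Converting to MeV/c: p = 47.39 MeV/c ≈ 47.4 MeV/c.

47.4 MeV/c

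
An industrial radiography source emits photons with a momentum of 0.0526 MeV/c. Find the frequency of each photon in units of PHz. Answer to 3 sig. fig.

Take h = 6.62607015·10^-34 J·s, c = 2.99792458·10^8 m/s, 1 eV = 1.602176634·10^-19 J.
In SI units: p = 0.0526 MeV/c = 2.8111·10^-23 kg·m/s.
For a photon f = pc/h, so f = 1.272·10^19 Hz.
Converting to PHz: f = 12720 PHz ≈ 1.27·10^4 PHz.

1.27·10^4 PHz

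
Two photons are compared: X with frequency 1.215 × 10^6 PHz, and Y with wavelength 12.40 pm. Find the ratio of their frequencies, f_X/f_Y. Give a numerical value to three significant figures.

f_X = 1.215 × 10^21 Hz (from frequency = 1.215 × 10^6 PHz, via f given directly).
f_Y = 2.418 × 10^19 Hz (from wavelength = 12.40 pm, via f = c/λ).
Ratio = 1.215 × 10^21 / 2.418 × 10^19 = 50.3.

50.3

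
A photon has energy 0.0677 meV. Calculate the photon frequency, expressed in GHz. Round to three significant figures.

Take h = 6.62607015·10^-34 J·s, 1 eV = 1.602176634·10^-19 J.
Convert to SI: E = 0.0677 meV = 1.0847·10^-23 J.
Apply f = E/h: f = 1.637·10^10 Hz.
Converting to GHz: f = 16.37 GHz ≈ 16.4 GHz.

16.4 GHz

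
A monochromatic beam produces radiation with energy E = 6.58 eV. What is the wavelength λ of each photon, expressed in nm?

188 nm

Use h = 6.62607015 × 10^-34 J·s, c = 2.99792458 × 10^8 m/s, 1 eV = 1.602176634 × 10^-19 J.
Convert to SI: E = 6.58 eV = 1.0542 × 10^-18 J.
Apply λ = hc/E: λ = 1.884 × 10^-7 m.
Converting to nm: λ = 188.4 nm ≈ 188 nm.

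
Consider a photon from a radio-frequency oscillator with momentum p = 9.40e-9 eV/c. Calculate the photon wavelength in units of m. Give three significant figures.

132 m

Take h = 6.62607015e-34 J·s, c = 2.99792458e8 m/s, 1 eV = 1.602176634e-19 J.
In SI units: p = 9.40e-9 eV/c = 5.0236e-36 kg·m/s.
Since λ = h/p for a photon, λ = 131.9 m.
So λ ≈ 132 m.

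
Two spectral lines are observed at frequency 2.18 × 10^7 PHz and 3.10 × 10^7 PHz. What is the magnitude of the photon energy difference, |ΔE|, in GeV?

0.0380 GeV

Using E = hf: E₁ = 1.444 × 10^-11 J, E₂ = 2.054 × 10^-11 J.
|ΔE| = |1.444 × 10^-11 − 2.054 × 10^-11| = 6.10 × 10^-12 J = 0.0380 GeV.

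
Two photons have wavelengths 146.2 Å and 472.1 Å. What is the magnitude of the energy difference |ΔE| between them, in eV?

Using E = hc/λ: E₁ = 1.3587·10^-17 J, E₂ = 4.2077·10^-18 J.
|ΔE| = |1.3587·10^-17 − 4.2077·10^-18| = 9.38·10^-18 J = 58.5 eV.

58.5 eV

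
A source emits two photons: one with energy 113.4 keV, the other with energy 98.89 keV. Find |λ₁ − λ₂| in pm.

1.60 pm

Using λ = hc/E: λ₁ = 1.0933·10^-11 m, λ₂ = 1.2538·10^-11 m.
|Δλ| = |1.0933·10^-11 − 1.2538·10^-11| = 1.60·10^-12 m = 1.60 pm.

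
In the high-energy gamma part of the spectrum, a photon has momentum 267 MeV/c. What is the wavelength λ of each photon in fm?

4.64 fm

Take h = 6.62607015e-34 J·s, c = 2.99792458e8 m/s, 1 eV = 1.602176634e-19 J.
First convert: p = 267 MeV/c = 1.4269e-19 kg·m/s.
The photon relation is λ = h/p, giving λ = 4.644e-15 m.
Converting to fm: λ = 4.644 fm ≈ 4.64 fm.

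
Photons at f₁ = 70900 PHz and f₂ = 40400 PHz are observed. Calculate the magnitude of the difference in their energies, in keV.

Using E = hf: E₁ = 4.698 × 10^-14 J, E₂ = 2.677 × 10^-14 J.
|ΔE| = |4.698 × 10^-14 − 2.677 × 10^-14| = 2.02 × 10^-14 J = 126 keV.

126 keV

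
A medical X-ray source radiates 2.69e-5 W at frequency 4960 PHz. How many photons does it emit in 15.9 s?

Total energy: E_total = P·t = 2.69e-5 × 15.9 = 4.277e-4 J.
Per-photon energy: E = 3.287e-15 J.
N = E_total / E_photon = 1.30e11.

1.30e11 photons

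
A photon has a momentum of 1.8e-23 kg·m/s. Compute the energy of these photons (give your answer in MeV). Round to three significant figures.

0.0337 MeV

(c = 2.99792458e8 m/s, 1 eV = 1.602176634e-19 J.)
For a photon E = pc, so E = 5.396e-15 J.
Converting to MeV: E = 0.03368 MeV ≈ 0.0337 MeV.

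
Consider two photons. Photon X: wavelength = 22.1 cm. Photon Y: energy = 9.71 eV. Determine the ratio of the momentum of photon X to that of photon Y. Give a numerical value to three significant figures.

p_X = 2.998 × 10^-33 kg·m/s (from wavelength = 22.1 cm, via p = h/λ).
p_Y = 5.189 × 10^-27 kg·m/s (from energy = 9.71 eV, via p = E/c).
Ratio = 2.998 × 10^-33 / 5.189 × 10^-27 = 5.78 × 10^-7.

5.78 × 10^-7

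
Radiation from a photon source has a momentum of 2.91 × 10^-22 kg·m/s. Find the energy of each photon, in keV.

545 keV

Since E = pc for a photon, E = 8.724 × 10^-14 J.
Converting to keV: E = 544.5 keV ≈ 545 keV.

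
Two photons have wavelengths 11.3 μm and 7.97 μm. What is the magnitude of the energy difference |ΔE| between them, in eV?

0.0458 eV

Using E = hc/λ: E₁ = 1.758 × 10^-20 J, E₂ = 2.492 × 10^-20 J.
|ΔE| = |1.758 × 10^-20 − 2.492 × 10^-20| = 7.34 × 10^-21 J = 0.0458 eV.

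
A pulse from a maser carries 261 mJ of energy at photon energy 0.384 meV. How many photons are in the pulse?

Per-photon energy: E = 6.152·10^-23 J (from energy = 0.384 meV).
N = E_total / E_photon = 0.261 J / 6.152·10^-23 J = 4.24·10^21.

4.24·10^21 photons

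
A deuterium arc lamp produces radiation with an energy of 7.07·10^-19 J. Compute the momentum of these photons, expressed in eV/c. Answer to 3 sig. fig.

4.41 eV/c

Use c = 2.99792458·10^8 m/s, 1 eV = 1.602176634·10^-19 J.
Apply p = E/c: p = 2.358·10^-27 kg·m/s.
Converting to eV/c: p = 4.413 eV/c ≈ 4.41 eV/c.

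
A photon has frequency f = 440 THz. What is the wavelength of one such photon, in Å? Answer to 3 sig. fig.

Use c = 2.99792458·10^8 m/s.
Convert to SI: f = 440 THz = 4.4·10^14 Hz.
For a photon λ = c/f, so λ = 6.813·10^-7 m.
Converting to Å: λ = 6813 Å ≈ 6810 Å.

6810 Å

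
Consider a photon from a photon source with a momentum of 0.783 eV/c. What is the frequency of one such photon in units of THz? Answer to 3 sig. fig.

189 THz

First convert: p = 0.783 eV/c = 4.1846e-28 kg·m/s.
Since f = pc/h for a photon, f = 1.893e14 Hz.
Converting to THz: f = 189.3 THz ≈ 189 THz.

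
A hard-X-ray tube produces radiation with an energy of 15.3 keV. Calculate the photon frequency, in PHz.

Take h = 6.62607015 × 10^-34 J·s, 1 eV = 1.602176634 × 10^-19 J.
Convert to SI: E = 15.3 keV = 2.4513 × 10^-15 J.
Since f = E/h for a photon, f = 3.700 × 10^18 Hz.
Converting to PHz: f = 3700 PHz ≈ 3700 PHz.

3700 PHz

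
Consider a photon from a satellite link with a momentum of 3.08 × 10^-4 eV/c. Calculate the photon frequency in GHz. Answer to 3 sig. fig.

74.5 GHz

(h = 6.62607015 × 10^-34 J·s, c = 2.99792458 × 10^8 m/s, 1 eV = 1.602176634 × 10^-19 J.)
Convert to SI: p = 3.08 × 10^-4 eV/c = 1.6460 × 10^-31 kg·m/s.
The photon relation is f = pc/h, giving f = 7.447 × 10^10 Hz.
Converting to GHz: f = 74.47 GHz ≈ 74.5 GHz.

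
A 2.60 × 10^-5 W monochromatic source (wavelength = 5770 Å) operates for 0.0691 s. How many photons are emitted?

5.22 × 10^12 photons

Total energy: E_total = P·t = 2.60 × 10^-5 × 0.0691 = 1.797 × 10^-6 J.
Per-photon energy: E = 3.443 × 10^-19 J.
N = E_total / E_photon = 5.22 × 10^12.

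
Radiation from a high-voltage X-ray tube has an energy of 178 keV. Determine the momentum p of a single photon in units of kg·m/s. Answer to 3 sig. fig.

9.51 × 10^-23 kg·m/s

Convert to SI: E = 178 keV = 2.8519 × 10^-14 J.
The photon relation is p = E/c, giving p = 9.513 × 10^-23 kg·m/s.
So p ≈ 9.51 × 10^-23 kg·m/s.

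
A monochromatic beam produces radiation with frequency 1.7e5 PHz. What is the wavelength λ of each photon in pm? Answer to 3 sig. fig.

1.76 pm

Use c = 2.99792458e8 m/s.
Convert to SI: f = 1.7e5 PHz = 1.7e20 Hz.
For a photon λ = c/f, so λ = 1.763e-12 m.
Converting to pm: λ = 1.763 pm ≈ 1.76 pm.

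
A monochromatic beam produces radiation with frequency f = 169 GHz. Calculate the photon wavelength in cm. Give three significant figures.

Take c = 2.99792458e8 m/s.
First convert: f = 169 GHz = 1.69e11 Hz.
For a photon λ = c/f, so λ = 0.001774 m.
Converting to cm: λ = 0.1774 cm ≈ 0.177 cm.

0.177 cm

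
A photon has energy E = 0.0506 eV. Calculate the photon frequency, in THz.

Convert to SI: E = 0.0506 eV = 8.1070 × 10^-21 J.
For a photon f = E/h, so f = 1.224 × 10^13 Hz.
Converting to THz: f = 12.24 THz ≈ 12.2 THz.

12.2 THz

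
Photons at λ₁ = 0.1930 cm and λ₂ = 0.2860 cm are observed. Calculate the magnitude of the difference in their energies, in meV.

Using E = hc/λ: E₁ = 1.0292 × 10^-22 J, E₂ = 6.9456 × 10^-23 J.
|ΔE| = |1.0292 × 10^-22 − 6.9456 × 10^-23| = 3.35 × 10^-23 J = 0.209 meV.

0.209 meV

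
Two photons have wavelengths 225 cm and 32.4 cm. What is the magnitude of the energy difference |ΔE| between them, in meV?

Using E = hc/λ: E₁ = 8.829·10^-26 J, E₂ = 6.131·10^-25 J.
|ΔE| = |8.829·10^-26 − 6.131·10^-25| = 5.25·10^-25 J = 3.28·10^-3 meV.

3.28·10^-3 meV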